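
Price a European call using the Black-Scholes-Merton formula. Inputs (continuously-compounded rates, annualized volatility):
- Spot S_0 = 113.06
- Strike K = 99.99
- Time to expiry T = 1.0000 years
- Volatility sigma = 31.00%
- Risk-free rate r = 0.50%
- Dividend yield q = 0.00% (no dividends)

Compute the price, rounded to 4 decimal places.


d1 = (ln(S/K) + (r - q + 0.5*sigma^2) * T) / (sigma * sqrt(T)) = 0.56741442
d2 = d1 - sigma * sqrt(T) = 0.25741442
exp(-rT) = 0.99501248; exp(-qT) = 1.00000000
C = S_0 * exp(-qT) * N(d1) - K * exp(-rT) * N(d2)
N(d1) = 0.71478367; N(d2) = 0.60157056
C = 113.0600 * 1.00000000 * 0.71478367 - 99.9900 * 0.99501248 * 0.60157056 = 20.9624

Answer: Price = 20.9624


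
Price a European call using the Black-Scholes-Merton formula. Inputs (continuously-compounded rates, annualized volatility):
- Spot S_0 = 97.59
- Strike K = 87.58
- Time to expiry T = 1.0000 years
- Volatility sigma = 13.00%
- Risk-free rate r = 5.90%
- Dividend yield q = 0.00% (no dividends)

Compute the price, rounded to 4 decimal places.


d1 = (ln(S/K) + (r - q + 0.5*sigma^2) * T) / (sigma * sqrt(T)) = 1.35132591
d2 = d1 - sigma * sqrt(T) = 1.22132591
exp(-rT) = 0.94270677; exp(-qT) = 1.00000000
C = S_0 * exp(-qT) * N(d1) - K * exp(-rT) * N(d2)
N(d1) = 0.91170447; N(d2) = 0.88901868
C = 97.5900 * 1.00000000 * 0.91170447 - 87.5800 * 0.94270677 * 0.88901868 = 15.5738

Answer: Price = 15.5738


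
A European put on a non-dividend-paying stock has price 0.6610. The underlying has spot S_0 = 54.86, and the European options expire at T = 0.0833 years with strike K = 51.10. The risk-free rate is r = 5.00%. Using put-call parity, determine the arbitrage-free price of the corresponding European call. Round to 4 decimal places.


Answer: Call price = 4.6334

Derivation:
Put-call parity: C - P = S_0 * exp(-qT) - K * exp(-rT).
S_0 * exp(-qT) = 54.8600 * 1.00000000 = 54.86000000
K * exp(-rT) = 51.1000 * 0.99584366 = 50.88761111
C = P + S*exp(-qT) - K*exp(-rT)
C = 0.6610 + 54.86000000 - 50.88761111 = 4.6334


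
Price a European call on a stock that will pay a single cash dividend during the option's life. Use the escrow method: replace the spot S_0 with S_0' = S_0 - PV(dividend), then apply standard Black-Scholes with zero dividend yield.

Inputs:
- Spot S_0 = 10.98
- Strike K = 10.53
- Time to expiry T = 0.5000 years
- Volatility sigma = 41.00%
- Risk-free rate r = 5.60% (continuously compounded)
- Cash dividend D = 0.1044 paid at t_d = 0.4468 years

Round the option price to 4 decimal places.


PV(D) = D * exp(-r * t_d) = 0.1044 * 0.97528963 = 0.10182024
S_0' = S_0 - PV(D) = 10.9800 - 0.10182024 = 10.87817976
d1 = (ln(S_0'/K) + (r + sigma^2/2)*T) / (sigma*sqrt(T)) = 0.35374517
d2 = d1 - sigma*sqrt(T) = 0.06383139
exp(-rT) = 0.97238837
N(d1) = 0.63823507; N(d2) = 0.52544776
C = S_0' * N(d1) - K * exp(-rT) * N(d2) = 10.87817976 * 0.63823507 - 10.5300 * 0.97238837 * 0.52544776 = 1.5626

Answer: Price = 1.5626


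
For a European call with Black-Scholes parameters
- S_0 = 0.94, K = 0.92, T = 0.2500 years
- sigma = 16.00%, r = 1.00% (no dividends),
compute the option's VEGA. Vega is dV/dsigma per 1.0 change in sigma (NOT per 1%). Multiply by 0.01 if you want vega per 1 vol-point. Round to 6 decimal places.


Answer: Vega = 0.176968

Derivation:
d1 = 0.3400775653; d2 = 0.2600775653
phi(d1) = 0.3765272307; exp(-qT) = 1.0000000000; exp(-rT) = 0.9975031224
Vega = S * exp(-qT) * phi(d1) * sqrt(T) = 0.9400 * 1.0000000000 * 0.3765272307 * 0.5000000000 = 0.176968


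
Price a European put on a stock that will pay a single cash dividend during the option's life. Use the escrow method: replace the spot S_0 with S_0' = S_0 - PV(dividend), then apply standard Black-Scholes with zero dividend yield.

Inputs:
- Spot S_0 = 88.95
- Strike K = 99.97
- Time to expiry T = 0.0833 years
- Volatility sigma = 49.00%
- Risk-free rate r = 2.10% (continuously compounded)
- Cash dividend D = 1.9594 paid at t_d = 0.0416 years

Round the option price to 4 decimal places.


Answer: Price = 13.9613

Derivation:
PV(D) = D * exp(-r * t_d) = 1.9594 * 0.99912678 = 1.95768902
S_0' = S_0 - PV(D) = 88.9500 - 1.95768902 = 86.99231098
d1 = (ln(S_0'/K) + (r + sigma^2/2)*T) / (sigma*sqrt(T)) = -0.90014616
d2 = d1 - sigma*sqrt(T) = -1.04156868
exp(-rT) = 0.99825223
N(-d1) = 0.81597876; N(-d2) = 0.85119415
P = K * exp(-rT) * N(-d2) - S_0' * N(-d1) = 99.9700 * 0.99825223 * 0.85119415 - 86.99231098 * 0.81597876 = 13.9613


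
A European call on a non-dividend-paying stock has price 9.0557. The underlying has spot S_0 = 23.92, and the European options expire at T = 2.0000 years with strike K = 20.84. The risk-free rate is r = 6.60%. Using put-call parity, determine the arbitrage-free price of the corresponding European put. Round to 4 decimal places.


Put-call parity: C - P = S_0 * exp(-qT) - K * exp(-rT).
S_0 * exp(-qT) = 23.9200 * 1.00000000 = 23.92000000
K * exp(-rT) = 20.8400 * 0.87634100 = 18.26294634
P = C - S*exp(-qT) + K*exp(-rT)
P = 9.0557 - 23.92000000 + 18.26294634 = 3.3986

Answer: Put price = 3.3986


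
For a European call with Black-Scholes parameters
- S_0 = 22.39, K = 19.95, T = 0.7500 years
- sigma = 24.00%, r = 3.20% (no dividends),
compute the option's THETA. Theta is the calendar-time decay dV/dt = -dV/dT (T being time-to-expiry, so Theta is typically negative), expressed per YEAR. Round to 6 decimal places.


d1 = 0.7745408245; d2 = 0.5666947276
phi(d1) = 0.2955564945; exp(-qT) = 1.0000000000; exp(-rT) = 0.9762857098
Theta = -S*exp(-qT)*phi(d1)*sigma/(2*sqrt(T)) - r*K*exp(-rT)*N(d2) + q*S*exp(-qT)*N(d1)
N(d1) = 0.7806944820; N(d2) = 0.7145391982; sqrt(T) = 0.8660254038
Term 1 = -22.3900 * 1.0000000000 * 0.2955564945 * 0.2400 / (2 * 0.8660254038) = -0.9169490709
Term 2 = -0.0320 * 19.9500 * 0.9762857098 * 0.7145391982 = -0.4453442703
Term 3 = 0 (no dividend yield, q = 0)
Theta = -0.9169490709 + (-0.4453442703) + (0.0000000000) = -1.362293

Answer: Theta = -1.362293


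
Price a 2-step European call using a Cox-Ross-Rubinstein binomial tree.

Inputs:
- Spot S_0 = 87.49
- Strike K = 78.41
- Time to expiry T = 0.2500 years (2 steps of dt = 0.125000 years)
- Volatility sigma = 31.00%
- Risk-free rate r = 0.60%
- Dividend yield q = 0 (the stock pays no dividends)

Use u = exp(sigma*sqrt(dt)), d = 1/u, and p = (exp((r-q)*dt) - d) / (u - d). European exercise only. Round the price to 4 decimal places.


Answer: Price = V(0,0) = 11.4293

Derivation:
dt = T/N = 0.125000
u = exp(sigma*sqrt(dt)) = 1.115833; d = 1/u = 0.896191
p = (exp((r-q)*dt) - d) / (u - d) = 0.476043
Discount per step: exp(-r*dt) = 0.999250
Stock lattice S(k, i) with i counting down-moves:
  k=0: S(0,0) = 87.4900
  k=1: S(1,0) = 97.6243; S(1,1) = 78.4078
  k=2: S(2,0) = 108.9324; S(2,1) = 87.4900; S(2,2) = 70.2683
Terminal payoffs V(N, i) = max(S_T - K, 0):
  V(2,0) = 30.522411; V(2,1) = 9.080000; V(2,2) = 0.000000
Backward induction: V(k, i) = exp(-r*dt) * [p * V(k+1, i) + (1-p) * V(k+1, i+1)].
  V(1,0) = exp(-r*dt) * [p*30.522411 + (1-p)*9.080000] = 19.273048
  V(1,1) = exp(-r*dt) * [p*9.080000 + (1-p)*0.000000] = 4.319229
  V(0,0) = exp(-r*dt) * [p*19.273048 + (1-p)*4.319229] = 11.429314


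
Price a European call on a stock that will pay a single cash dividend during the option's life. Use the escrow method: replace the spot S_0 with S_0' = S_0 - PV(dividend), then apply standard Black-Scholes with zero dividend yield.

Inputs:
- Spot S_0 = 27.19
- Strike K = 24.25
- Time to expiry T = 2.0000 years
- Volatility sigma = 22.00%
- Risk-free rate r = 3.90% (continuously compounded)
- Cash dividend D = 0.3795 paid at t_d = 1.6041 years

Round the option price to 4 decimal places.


Answer: Price = 5.7328

Derivation:
PV(D) = D * exp(-r * t_d) = 0.3795 * 0.93935679 = 0.35648590
S_0' = S_0 - PV(D) = 27.1900 - 0.35648590 = 26.83351410
d1 = (ln(S_0'/K) + (r + sigma^2/2)*T) / (sigma*sqrt(T)) = 0.73164665
d2 = d1 - sigma*sqrt(T) = 0.42051966
exp(-rT) = 0.92496443
N(d1) = 0.76780787; N(d2) = 0.66294707
C = S_0' * N(d1) - K * exp(-rT) * N(d2) = 26.83351410 * 0.76780787 - 24.2500 * 0.92496443 * 0.66294707 = 5.7328


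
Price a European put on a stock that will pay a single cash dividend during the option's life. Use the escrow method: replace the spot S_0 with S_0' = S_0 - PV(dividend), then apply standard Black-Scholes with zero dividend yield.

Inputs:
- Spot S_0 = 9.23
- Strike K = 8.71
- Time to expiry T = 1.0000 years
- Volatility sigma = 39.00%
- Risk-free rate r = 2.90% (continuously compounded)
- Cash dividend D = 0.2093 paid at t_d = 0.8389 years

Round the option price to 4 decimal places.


Answer: Price = 1.0877

Derivation:
PV(D) = D * exp(-r * t_d) = 0.2093 * 0.97596544 = 0.20426957
S_0' = S_0 - PV(D) = 9.2300 - 0.20426957 = 9.02573043
d1 = (ln(S_0'/K) + (r + sigma^2/2)*T) / (sigma*sqrt(T)) = 0.36066063
d2 = d1 - sigma*sqrt(T) = -0.02933937
exp(-rT) = 0.97141646
N(-d1) = 0.35917658; N(-d2) = 0.51170304
P = K * exp(-rT) * N(-d2) - S_0' * N(-d1) = 8.7100 * 0.97141646 * 0.51170304 - 9.02573043 * 0.35917658 = 1.0877


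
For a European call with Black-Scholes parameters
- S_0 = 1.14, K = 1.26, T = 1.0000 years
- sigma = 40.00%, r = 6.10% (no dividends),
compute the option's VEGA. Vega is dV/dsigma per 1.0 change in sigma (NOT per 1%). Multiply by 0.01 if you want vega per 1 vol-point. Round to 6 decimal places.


d1 = 0.1022913536; d2 = -0.2977086464
phi(d1) = 0.3968605602; exp(-qT) = 1.0000000000; exp(-rT) = 0.9408232398
Vega = S * exp(-qT) * phi(d1) * sqrt(T) = 1.1400 * 1.0000000000 * 0.3968605602 * 1.0000000000 = 0.452421

Answer: Vega = 0.452421


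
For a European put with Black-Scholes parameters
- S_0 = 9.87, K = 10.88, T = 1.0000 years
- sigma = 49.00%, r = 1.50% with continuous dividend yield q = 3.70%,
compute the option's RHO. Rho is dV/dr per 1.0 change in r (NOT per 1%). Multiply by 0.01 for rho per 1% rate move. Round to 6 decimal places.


Answer: Rho = -7.368451

Derivation:
d1 = 0.0012726776; d2 = -0.4887273224
phi(d1) = 0.3989419573; exp(-qT) = 0.9636761353; exp(-rT) = 0.9851119396
N(-d2) = 0.6874826212
Rho = -K*T*exp(-rT)*N(-d2) = -10.8800 * 1.0000 * 0.9851119396 * 0.6874826212 = -7.368451


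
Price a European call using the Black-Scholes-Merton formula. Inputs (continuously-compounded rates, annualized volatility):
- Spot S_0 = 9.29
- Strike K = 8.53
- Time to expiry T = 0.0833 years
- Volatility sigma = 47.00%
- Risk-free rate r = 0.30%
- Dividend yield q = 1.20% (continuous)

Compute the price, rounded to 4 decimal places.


d1 = (ln(S/K) + (r - q + 0.5*sigma^2) * T) / (sigma * sqrt(T)) = 0.69148437
d2 = d1 - sigma * sqrt(T) = 0.55583420
exp(-rT) = 0.99975013; exp(-qT) = 0.99900090
C = S_0 * exp(-qT) * N(d1) - K * exp(-rT) * N(d2)
N(d1) = 0.75536940; N(d2) = 0.71083790
C = 9.2900 * 0.99900090 * 0.75536940 - 8.5300 * 0.99975013 * 0.71083790 = 0.9484

Answer: Price = 0.9484


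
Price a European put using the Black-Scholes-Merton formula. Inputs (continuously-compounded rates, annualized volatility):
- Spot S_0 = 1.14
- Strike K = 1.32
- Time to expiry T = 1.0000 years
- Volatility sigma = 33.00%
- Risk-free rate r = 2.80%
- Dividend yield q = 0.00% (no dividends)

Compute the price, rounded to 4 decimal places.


Answer: Price = 0.2406

Derivation:
d1 = (ln(S/K) + (r - q + 0.5*sigma^2) * T) / (sigma * sqrt(T)) = -0.19440447
d2 = d1 - sigma * sqrt(T) = -0.52440447
exp(-rT) = 0.97238837; exp(-qT) = 1.00000000
P = K * exp(-rT) * N(-d2) - S_0 * exp(-qT) * N(-d1)
N(-d1) = 0.57707040; N(-d2) = 0.70000137
P = 1.3200 * 0.97238837 * 0.70000137 - 1.1400 * 1.00000000 * 0.57707040 = 0.2406


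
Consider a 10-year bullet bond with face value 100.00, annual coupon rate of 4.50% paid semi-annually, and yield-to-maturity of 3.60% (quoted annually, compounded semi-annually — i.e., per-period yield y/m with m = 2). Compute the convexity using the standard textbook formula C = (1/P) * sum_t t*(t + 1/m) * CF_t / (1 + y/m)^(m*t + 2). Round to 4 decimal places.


Coupon per period c = face * coupon_rate / m = 2.250000
Periods per year m = 2; per-period yield y/m = 0.018000
Number of cashflows N = 20
Cashflows (t years, CF_t, discount factor 1/(1+y/m)^(m*t), PV):
  t = 0.5000: CF_t = 2.250000, DF = 0.982318, PV = 2.210216
  t = 1.0000: CF_t = 2.250000, DF = 0.964949, PV = 2.171136
  t = 1.5000: CF_t = 2.250000, DF = 0.947887, PV = 2.132746
  t = 2.0000: CF_t = 2.250000, DF = 0.931127, PV = 2.095036
  t = 2.5000: CF_t = 2.250000, DF = 0.914663, PV = 2.057992
  t = 3.0000: CF_t = 2.250000, DF = 0.898490, PV = 2.021603
  t = 3.5000: CF_t = 2.250000, DF = 0.882603, PV = 1.985857
  t = 4.0000: CF_t = 2.250000, DF = 0.866997, PV = 1.950744
  t = 4.5000: CF_t = 2.250000, DF = 0.851667, PV = 1.916252
  t = 5.0000: CF_t = 2.250000, DF = 0.836608, PV = 1.882369
  t = 5.5000: CF_t = 2.250000, DF = 0.821816, PV = 1.849085
  t = 6.0000: CF_t = 2.250000, DF = 0.807285, PV = 1.816390
  t = 6.5000: CF_t = 2.250000, DF = 0.793010, PV = 1.784273
  t = 7.0000: CF_t = 2.250000, DF = 0.778989, PV = 1.752724
  t = 7.5000: CF_t = 2.250000, DF = 0.765215, PV = 1.721733
  t = 8.0000: CF_t = 2.250000, DF = 0.751684, PV = 1.691290
  t = 8.5000: CF_t = 2.250000, DF = 0.738393, PV = 1.661385
  t = 9.0000: CF_t = 2.250000, DF = 0.725337, PV = 1.632009
  t = 9.5000: CF_t = 2.250000, DF = 0.712512, PV = 1.603152
  t = 10.0000: CF_t = 102.250000, DF = 0.699914, PV = 71.566167
Price P = sum_t PV_t = 107.502160
Convexity numerator sum_t t*(t + 1/m) * CF_t / (1+y/m)^(m*t + 2):
  t = 0.5000: term = 1.066373
  t = 1.0000: term = 3.142553
  t = 1.5000: term = 6.173975
  t = 2.0000: term = 10.108014
  t = 2.5000: term = 14.893931
  t = 3.0000: term = 20.482813
  t = 3.5000: term = 26.827522
  t = 4.0000: term = 33.882640
  t = 4.5000: term = 41.604421
  t = 5.0000: term = 49.950734
  t = 5.5000: term = 58.881023
  t = 6.0000: term = 68.356251
  t = 6.5000: term = 78.338860
  t = 7.0000: term = 88.792723
  t = 7.5000: term = 99.683102
  t = 8.0000: term = 110.976603
  t = 8.5000: term = 122.641138
  t = 9.0000: term = 134.645881
  t = 9.5000: term = 146.961232
  t = 10.0000: term = 7251.060016
Convexity = (1/P) * sum = 8368.469804 / 107.502160 = 77.844667

Answer: Convexity = 77.8447


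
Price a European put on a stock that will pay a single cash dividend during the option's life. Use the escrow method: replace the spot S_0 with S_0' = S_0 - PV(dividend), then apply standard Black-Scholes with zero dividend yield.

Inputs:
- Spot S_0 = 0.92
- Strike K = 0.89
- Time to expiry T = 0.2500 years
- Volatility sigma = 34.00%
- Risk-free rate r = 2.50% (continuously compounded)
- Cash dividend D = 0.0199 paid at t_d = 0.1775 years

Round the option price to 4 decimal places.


Answer: Price = 0.0529

Derivation:
PV(D) = D * exp(-r * t_d) = 0.0199 * 0.99557233 = 0.01981189
S_0' = S_0 - PV(D) = 0.9200 - 0.01981189 = 0.90018811
d1 = (ln(S_0'/K) + (r + sigma^2/2)*T) / (sigma*sqrt(T)) = 0.18871936
d2 = d1 - sigma*sqrt(T) = 0.01871936
exp(-rT) = 0.99376949
N(-d1) = 0.42515639; N(-d2) = 0.49253249
P = K * exp(-rT) * N(-d2) - S_0' * N(-d1) = 0.8900 * 0.99376949 * 0.49253249 - 0.90018811 * 0.42515639 = 0.0529


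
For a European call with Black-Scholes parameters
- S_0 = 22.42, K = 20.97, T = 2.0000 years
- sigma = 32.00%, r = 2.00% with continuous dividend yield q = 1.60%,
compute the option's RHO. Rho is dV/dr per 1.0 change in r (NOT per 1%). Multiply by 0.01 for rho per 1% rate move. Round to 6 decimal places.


d1 = 0.3916942282; d2 = -0.0608541118
phi(d1) = 0.3694829373; exp(-qT) = 0.9685065821; exp(-rT) = 0.9607894392
N(d2) = 0.4757376976
Rho = K*T*exp(-rT)*N(d2) = 20.9700 * 2.0000 * 0.9607894392 * 0.4757376976 = 19.170093

Answer: Rho = 19.170093


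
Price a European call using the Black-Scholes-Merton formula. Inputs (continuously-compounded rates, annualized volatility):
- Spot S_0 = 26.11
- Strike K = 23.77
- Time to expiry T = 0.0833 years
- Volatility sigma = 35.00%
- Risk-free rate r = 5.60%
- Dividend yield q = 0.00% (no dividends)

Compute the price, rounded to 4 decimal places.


d1 = (ln(S/K) + (r - q + 0.5*sigma^2) * T) / (sigma * sqrt(T)) = 1.02618334
d2 = d1 - sigma * sqrt(T) = 0.92516725
exp(-rT) = 0.99534606; exp(-qT) = 1.00000000
C = S_0 * exp(-qT) * N(d1) - K * exp(-rT) * N(d2)
N(d1) = 0.84759741; N(d2) = 0.82256054
C = 26.1100 * 1.00000000 * 0.84759741 - 23.7700 * 0.99534606 * 0.82256054 = 2.6695

Answer: Price = 2.6695


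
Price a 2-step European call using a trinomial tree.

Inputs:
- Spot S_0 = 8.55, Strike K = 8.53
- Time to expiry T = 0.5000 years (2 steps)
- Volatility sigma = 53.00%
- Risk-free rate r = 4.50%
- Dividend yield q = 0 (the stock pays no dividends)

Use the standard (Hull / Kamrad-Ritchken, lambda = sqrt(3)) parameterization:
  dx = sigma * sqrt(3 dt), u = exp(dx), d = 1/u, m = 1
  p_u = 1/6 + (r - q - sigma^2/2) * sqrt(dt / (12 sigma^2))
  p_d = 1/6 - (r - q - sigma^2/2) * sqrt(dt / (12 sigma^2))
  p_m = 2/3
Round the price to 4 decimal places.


Answer: Price = V(0,0) = 1.1760

Derivation:
dt = T/N = 0.250000; dx = sigma*sqrt(3*dt) = 0.458993
u = exp(dx) = 1.582480; d = 1/u = 0.631919
p_u = 0.140672, p_m = 0.666667, p_d = 0.192661
Discount per step: exp(-r*dt) = 0.988813
Stock lattice S(k, j) with j the centered position index:
  k=0: S(0,+0) = 8.5500
  k=1: S(1,-1) = 5.4029; S(1,+0) = 8.5500; S(1,+1) = 13.5302
  k=2: S(2,-2) = 3.4142; S(2,-1) = 5.4029; S(2,+0) = 8.5500; S(2,+1) = 13.5302; S(2,+2) = 21.4113
Terminal payoffs V(N, j) = max(S_T - K, 0):
  V(2,-2) = 0.000000; V(2,-1) = 0.000000; V(2,+0) = 0.020000; V(2,+1) = 5.000207; V(2,+2) = 12.881287
Backward induction: V(k, j) = exp(-r*dt) * [p_u * V(k+1, j+1) + p_m * V(k+1, j) + p_d * V(k+1, j-1)]
  V(1,-1) = exp(-r*dt) * [p_u*0.020000 + p_m*0.000000 + p_d*0.000000] = 0.002782
  V(1,+0) = exp(-r*dt) * [p_u*5.000207 + p_m*0.020000 + p_d*0.000000] = 0.708706
  V(1,+1) = exp(-r*dt) * [p_u*12.881287 + p_m*5.000207 + p_d*0.020000] = 5.091759
  V(0,+0) = exp(-r*dt) * [p_u*5.091759 + p_m*0.708706 + p_d*0.002782] = 1.175972


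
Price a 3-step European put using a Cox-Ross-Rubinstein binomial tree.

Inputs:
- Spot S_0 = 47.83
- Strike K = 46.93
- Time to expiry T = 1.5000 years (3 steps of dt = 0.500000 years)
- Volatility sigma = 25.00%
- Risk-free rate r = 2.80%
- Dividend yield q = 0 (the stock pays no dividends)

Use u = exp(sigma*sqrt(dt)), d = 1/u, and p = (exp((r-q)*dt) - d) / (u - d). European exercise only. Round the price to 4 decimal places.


Answer: Price = V(0,0) = 4.7965

Derivation:
dt = T/N = 0.500000
u = exp(sigma*sqrt(dt)) = 1.193365; d = 1/u = 0.837967
p = (exp((r-q)*dt) - d) / (u - d) = 0.495590
Discount per step: exp(-r*dt) = 0.986098
Stock lattice S(k, i) with i counting down-moves:
  k=0: S(0,0) = 47.8300
  k=1: S(1,0) = 57.0786; S(1,1) = 40.0800
  k=2: S(2,0) = 68.1156; S(2,1) = 47.8300; S(2,2) = 33.5857
  k=3: S(3,0) = 81.2868; S(3,1) = 57.0786; S(3,2) = 40.0800; S(3,3) = 28.1437
Terminal payoffs V(N, i) = max(K - S_T, 0):
  V(3,0) = 0.000000; V(3,1) = 0.000000; V(3,2) = 6.850044; V(3,3) = 18.786316
Backward induction: V(k, i) = exp(-r*dt) * [p * V(k+1, i) + (1-p) * V(k+1, i+1)].
  V(2,0) = exp(-r*dt) * [p*0.000000 + (1-p)*0.000000] = 0.000000
  V(2,1) = exp(-r*dt) * [p*0.000000 + (1-p)*6.850044] = 3.407194
  V(2,2) = exp(-r*dt) * [p*6.850044 + (1-p)*18.786316] = 12.691882
  V(1,0) = exp(-r*dt) * [p*0.000000 + (1-p)*3.407194] = 1.694729
  V(1,1) = exp(-r*dt) * [p*3.407194 + (1-p)*12.691882] = 7.978005
  V(0,0) = exp(-r*dt) * [p*1.694729 + (1-p)*7.978005] = 4.796453


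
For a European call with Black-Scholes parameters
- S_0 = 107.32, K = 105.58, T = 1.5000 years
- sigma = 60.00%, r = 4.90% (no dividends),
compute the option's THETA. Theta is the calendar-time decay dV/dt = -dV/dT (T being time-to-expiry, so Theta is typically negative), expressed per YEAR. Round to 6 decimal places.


d1 = 0.4896884711; d2 = -0.2451584517
phi(d1) = 0.3538663666; exp(-qT) = 1.0000000000; exp(-rT) = 0.9291361458
Theta = -S*exp(-qT)*phi(d1)*sigma/(2*sqrt(T)) - r*K*exp(-rT)*N(d2) + q*S*exp(-qT)*N(d1)
N(d1) = 0.6878228194; N(d2) = 0.4031668728; sqrt(T) = 1.2247448714
Term 1 = -107.3200 * 1.0000000000 * 0.3538663666 * 0.6000 / (2 * 1.2247448714) = -9.3024121228
Term 2 = -0.0490 * 105.5800 * 0.9291361458 * 0.4031668728 = -1.9379471684
Term 3 = 0 (no dividend yield, q = 0)
Theta = -9.3024121228 + (-1.9379471684) + (0.0000000000) = -11.240359

Answer: Theta = -11.240359


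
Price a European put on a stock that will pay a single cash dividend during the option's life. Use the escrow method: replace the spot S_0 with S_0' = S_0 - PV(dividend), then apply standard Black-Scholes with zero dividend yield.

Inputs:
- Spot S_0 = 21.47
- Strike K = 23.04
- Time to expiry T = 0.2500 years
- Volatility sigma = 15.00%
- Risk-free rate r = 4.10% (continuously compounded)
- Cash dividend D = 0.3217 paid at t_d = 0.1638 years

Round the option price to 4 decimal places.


PV(D) = D * exp(-r * t_d) = 0.3217 * 0.99330670 = 0.31954677
S_0' = S_0 - PV(D) = 21.4700 - 0.31954677 = 21.15045323
d1 = (ln(S_0'/K) + (r + sigma^2/2)*T) / (sigma*sqrt(T)) = -0.96677335
d2 = d1 - sigma*sqrt(T) = -1.04177335
exp(-rT) = 0.98980235
N(-d1) = 0.83317132; N(-d2) = 0.85124161
P = K * exp(-rT) * N(-d2) - S_0' * N(-d1) = 23.0400 * 0.98980235 * 0.85124161 - 21.15045323 * 0.83317132 = 1.7907

Answer: Price = 1.7907


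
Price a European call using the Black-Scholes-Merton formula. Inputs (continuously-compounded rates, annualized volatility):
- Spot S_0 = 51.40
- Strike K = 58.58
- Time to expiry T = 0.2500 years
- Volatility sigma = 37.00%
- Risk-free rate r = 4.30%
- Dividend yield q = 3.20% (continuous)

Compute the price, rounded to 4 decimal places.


Answer: Price = 1.4532

Derivation:
d1 = (ln(S/K) + (r - q + 0.5*sigma^2) * T) / (sigma * sqrt(T)) = -0.59941983
d2 = d1 - sigma * sqrt(T) = -0.78441983
exp(-rT) = 0.98930757; exp(-qT) = 0.99203191
C = S_0 * exp(-qT) * N(d1) - K * exp(-rT) * N(d2)
N(d1) = 0.27444648; N(d2) = 0.21639690
C = 51.4000 * 0.99203191 * 0.27444648 - 58.5800 * 0.98930757 * 0.21639690 = 1.4532


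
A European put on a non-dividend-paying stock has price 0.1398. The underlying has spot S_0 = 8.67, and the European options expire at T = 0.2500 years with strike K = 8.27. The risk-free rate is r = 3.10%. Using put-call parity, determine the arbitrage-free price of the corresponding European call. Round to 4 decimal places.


Put-call parity: C - P = S_0 * exp(-qT) - K * exp(-rT).
S_0 * exp(-qT) = 8.6700 * 1.00000000 = 8.67000000
K * exp(-rT) = 8.2700 * 0.99227995 = 8.20615522
C = P + S*exp(-qT) - K*exp(-rT)
C = 0.1398 + 8.67000000 - 8.20615522 = 0.6036

Answer: Call price = 0.6036


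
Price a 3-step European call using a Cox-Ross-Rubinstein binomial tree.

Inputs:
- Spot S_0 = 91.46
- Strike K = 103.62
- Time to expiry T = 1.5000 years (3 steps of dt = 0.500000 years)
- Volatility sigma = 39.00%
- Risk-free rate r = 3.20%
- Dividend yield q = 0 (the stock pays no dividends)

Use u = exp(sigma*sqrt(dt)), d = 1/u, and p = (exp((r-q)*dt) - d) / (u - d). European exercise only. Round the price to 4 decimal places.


dt = T/N = 0.500000
u = exp(sigma*sqrt(dt)) = 1.317547; d = 1/u = 0.758986
p = (exp((r-q)*dt) - d) / (u - d) = 0.460366
Discount per step: exp(-r*dt) = 0.984127
Stock lattice S(k, i) with i counting down-moves:
  k=0: S(0,0) = 91.4600
  k=1: S(1,0) = 120.5028; S(1,1) = 69.4169
  k=2: S(2,0) = 158.7682; S(2,1) = 91.4600; S(2,2) = 52.6865
  k=3: S(3,0) = 209.1845; S(3,1) = 120.5028; S(3,2) = 69.4169; S(3,3) = 39.9883
Terminal payoffs V(N, i) = max(S_T - K, 0):
  V(3,0) = 105.564503; V(3,1) = 16.882845; V(3,2) = 0.000000; V(3,3) = 0.000000
Backward induction: V(k, i) = exp(-r*dt) * [p * V(k+1, i) + (1-p) * V(k+1, i+1)].
  V(2,0) = exp(-r*dt) * [p*105.564503 + (1-p)*16.882845] = 56.792884
  V(2,1) = exp(-r*dt) * [p*16.882845 + (1-p)*0.000000] = 7.648923
  V(2,2) = exp(-r*dt) * [p*0.000000 + (1-p)*0.000000] = 0.000000
  V(1,0) = exp(-r*dt) * [p*56.792884 + (1-p)*7.648923] = 29.792624
  V(1,1) = exp(-r*dt) * [p*7.648923 + (1-p)*0.000000] = 3.465413
  V(0,0) = exp(-r*dt) * [p*29.792624 + (1-p)*3.465413] = 15.338185

Answer: Price = V(0,0) = 15.3382


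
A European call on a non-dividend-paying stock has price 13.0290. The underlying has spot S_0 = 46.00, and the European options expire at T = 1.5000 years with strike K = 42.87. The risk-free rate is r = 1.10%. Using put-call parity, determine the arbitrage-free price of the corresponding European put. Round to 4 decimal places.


Answer: Put price = 9.1974

Derivation:
Put-call parity: C - P = S_0 * exp(-qT) - K * exp(-rT).
S_0 * exp(-qT) = 46.0000 * 1.00000000 = 46.00000000
K * exp(-rT) = 42.8700 * 0.98363538 = 42.16844871
P = C - S*exp(-qT) + K*exp(-rT)
P = 13.0290 - 46.00000000 + 42.16844871 = 9.1974


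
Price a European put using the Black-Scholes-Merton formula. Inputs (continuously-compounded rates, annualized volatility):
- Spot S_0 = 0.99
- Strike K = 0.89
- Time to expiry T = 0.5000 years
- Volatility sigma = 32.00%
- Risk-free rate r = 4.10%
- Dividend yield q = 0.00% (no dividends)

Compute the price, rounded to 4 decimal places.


d1 = (ln(S/K) + (r - q + 0.5*sigma^2) * T) / (sigma * sqrt(T)) = 0.67433009
d2 = d1 - sigma * sqrt(T) = 0.44805592
exp(-rT) = 0.97970870; exp(-qT) = 1.00000000
P = K * exp(-rT) * N(-d2) - S_0 * exp(-qT) * N(-d1)
N(-d1) = 0.25005074; N(-d2) = 0.32705642
P = 0.8900 * 0.97970870 * 0.32705642 - 0.9900 * 1.00000000 * 0.25005074 = 0.0376

Answer: Price = 0.0376


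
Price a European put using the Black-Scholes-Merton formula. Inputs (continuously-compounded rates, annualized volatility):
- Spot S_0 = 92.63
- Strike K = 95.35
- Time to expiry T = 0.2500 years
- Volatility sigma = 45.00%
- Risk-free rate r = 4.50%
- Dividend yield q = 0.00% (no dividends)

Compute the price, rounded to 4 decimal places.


d1 = (ln(S/K) + (r - q + 0.5*sigma^2) * T) / (sigma * sqrt(T)) = 0.03387214
d2 = d1 - sigma * sqrt(T) = -0.19112786
exp(-rT) = 0.98881304; exp(-qT) = 1.00000000
P = K * exp(-rT) * N(-d2) - S_0 * exp(-qT) * N(-d1)
N(-d1) = 0.48648956; N(-d2) = 0.57578729
P = 95.3500 * 0.98881304 * 0.57578729 - 92.6300 * 1.00000000 * 0.48648956 = 9.2236

Answer: Price = 9.2236


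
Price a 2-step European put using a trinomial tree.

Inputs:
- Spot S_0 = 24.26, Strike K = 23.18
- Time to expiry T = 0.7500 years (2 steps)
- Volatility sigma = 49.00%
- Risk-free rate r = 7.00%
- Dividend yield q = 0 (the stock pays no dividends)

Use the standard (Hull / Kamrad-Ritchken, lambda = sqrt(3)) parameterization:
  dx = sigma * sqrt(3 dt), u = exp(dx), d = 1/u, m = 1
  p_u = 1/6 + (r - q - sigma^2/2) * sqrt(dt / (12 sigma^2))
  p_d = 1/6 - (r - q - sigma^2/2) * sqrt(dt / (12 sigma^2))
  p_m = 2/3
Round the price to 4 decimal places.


Answer: Price = V(0,0) = 2.5183

Derivation:
dt = T/N = 0.375000; dx = sigma*sqrt(3*dt) = 0.519723
u = exp(dx) = 1.681563; d = 1/u = 0.594685
p_u = 0.148610, p_m = 0.666667, p_d = 0.184723
Discount per step: exp(-r*dt) = 0.974092
Stock lattice S(k, j) with j the centered position index:
  k=0: S(0,+0) = 24.2600
  k=1: S(1,-1) = 14.4271; S(1,+0) = 24.2600; S(1,+1) = 40.7947
  k=2: S(2,-2) = 8.5796; S(2,-1) = 14.4271; S(2,+0) = 24.2600; S(2,+1) = 40.7947; S(2,+2) = 68.5989
Terminal payoffs V(N, j) = max(K - S_T, 0):
  V(2,-2) = 14.600446; V(2,-1) = 8.752943; V(2,+0) = 0.000000; V(2,+1) = 0.000000; V(2,+2) = 0.000000
Backward induction: V(k, j) = exp(-r*dt) * [p_u * V(k+1, j+1) + p_m * V(k+1, j) + p_d * V(k+1, j-1)]
  V(1,-1) = exp(-r*dt) * [p_u*0.000000 + p_m*8.752943 + p_d*14.600446] = 8.311276
  V(1,+0) = exp(-r*dt) * [p_u*0.000000 + p_m*0.000000 + p_d*8.752943] = 1.574980
  V(1,+1) = exp(-r*dt) * [p_u*0.000000 + p_m*0.000000 + p_d*0.000000] = 0.000000
  V(0,+0) = exp(-r*dt) * [p_u*0.000000 + p_m*1.574980 + p_d*8.311276] = 2.518292


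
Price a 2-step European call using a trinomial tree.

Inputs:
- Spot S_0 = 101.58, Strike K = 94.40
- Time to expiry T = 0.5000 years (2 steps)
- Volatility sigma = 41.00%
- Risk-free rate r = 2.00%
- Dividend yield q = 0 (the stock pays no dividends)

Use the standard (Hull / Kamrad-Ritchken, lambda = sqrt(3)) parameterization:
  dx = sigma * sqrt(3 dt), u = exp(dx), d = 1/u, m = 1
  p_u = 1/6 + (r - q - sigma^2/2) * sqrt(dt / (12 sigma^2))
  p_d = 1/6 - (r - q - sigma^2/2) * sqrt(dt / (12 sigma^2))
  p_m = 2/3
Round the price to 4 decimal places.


Answer: Price = V(0,0) = 15.4590

Derivation:
dt = T/N = 0.250000; dx = sigma*sqrt(3*dt) = 0.355070
u = exp(dx) = 1.426281; d = 1/u = 0.701124
p_u = 0.144118, p_m = 0.666667, p_d = 0.189215
Discount per step: exp(-r*dt) = 0.995012
Stock lattice S(k, j) with j the centered position index:
  k=0: S(0,+0) = 101.5800
  k=1: S(1,-1) = 71.2202; S(1,+0) = 101.5800; S(1,+1) = 144.8816
  k=2: S(2,-2) = 49.9342; S(2,-1) = 71.2202; S(2,+0) = 101.5800; S(2,+1) = 144.8816; S(2,+2) = 206.6419
Terminal payoffs V(N, j) = max(S_T - K, 0):
  V(2,-2) = 0.000000; V(2,-1) = 0.000000; V(2,+0) = 7.180000; V(2,+1) = 50.481632; V(2,+2) = 112.241932
Backward induction: V(k, j) = exp(-r*dt) * [p_u * V(k+1, j+1) + p_m * V(k+1, j) + p_d * V(k+1, j-1)]
  V(1,-1) = exp(-r*dt) * [p_u*7.180000 + p_m*0.000000 + p_d*0.000000] = 1.029609
  V(1,+0) = exp(-r*dt) * [p_u*50.481632 + p_m*7.180000 + p_d*0.000000] = 12.001835
  V(1,+1) = exp(-r*dt) * [p_u*112.241932 + p_m*50.481632 + p_d*7.180000] = 50.933798
  V(0,+0) = exp(-r*dt) * [p_u*50.933798 + p_m*12.001835 + p_d*1.029609] = 15.459046


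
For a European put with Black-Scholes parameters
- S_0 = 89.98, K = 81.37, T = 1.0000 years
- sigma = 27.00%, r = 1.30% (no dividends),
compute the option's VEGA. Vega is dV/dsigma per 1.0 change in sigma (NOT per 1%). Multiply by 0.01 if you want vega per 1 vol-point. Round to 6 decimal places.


d1 = 0.5556695137; d2 = 0.2856695137
phi(d1) = 0.3418706474; exp(-qT) = 1.0000000000; exp(-rT) = 0.9870841350
Vega = S * exp(-qT) * phi(d1) * sqrt(T) = 89.9800 * 1.0000000000 * 0.3418706474 * 1.0000000000 = 30.761521

Answer: Vega = 30.761521


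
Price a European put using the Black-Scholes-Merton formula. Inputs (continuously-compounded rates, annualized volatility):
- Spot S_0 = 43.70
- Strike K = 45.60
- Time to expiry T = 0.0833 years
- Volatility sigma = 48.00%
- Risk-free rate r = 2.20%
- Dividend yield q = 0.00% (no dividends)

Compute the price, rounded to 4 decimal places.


Answer: Price = 3.4772

Derivation:
d1 = (ln(S/K) + (r - q + 0.5*sigma^2) * T) / (sigma * sqrt(T)) = -0.22471254
d2 = d1 - sigma * sqrt(T) = -0.36324889
exp(-rT) = 0.99816908; exp(-qT) = 1.00000000
P = K * exp(-rT) * N(-d2) - S_0 * exp(-qT) * N(-d1)
N(-d1) = 0.58889854; N(-d2) = 0.64179051
P = 45.6000 * 0.99816908 * 0.64179051 - 43.7000 * 1.00000000 * 0.58889854 = 3.4772


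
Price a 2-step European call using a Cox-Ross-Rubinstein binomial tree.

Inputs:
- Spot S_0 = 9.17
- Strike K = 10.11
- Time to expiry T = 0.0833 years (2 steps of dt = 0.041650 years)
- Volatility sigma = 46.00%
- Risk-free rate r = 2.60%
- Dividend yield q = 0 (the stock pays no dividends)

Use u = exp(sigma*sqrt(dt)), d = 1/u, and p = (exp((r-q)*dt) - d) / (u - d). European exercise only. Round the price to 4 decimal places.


dt = T/N = 0.041650
u = exp(sigma*sqrt(dt)) = 1.098426; d = 1/u = 0.910394
p = (exp((r-q)*dt) - d) / (u - d) = 0.482310
Discount per step: exp(-r*dt) = 0.998918
Stock lattice S(k, i) with i counting down-moves:
  k=0: S(0,0) = 9.1700
  k=1: S(1,0) = 10.0726; S(1,1) = 8.3483
  k=2: S(2,0) = 11.0640; S(2,1) = 9.1700; S(2,2) = 7.6002
Terminal payoffs V(N, i) = max(S_T - K, 0):
  V(2,0) = 0.953971; V(2,1) = 0.000000; V(2,2) = 0.000000
Backward induction: V(k, i) = exp(-r*dt) * [p * V(k+1, i) + (1-p) * V(k+1, i+1)].
  V(1,0) = exp(-r*dt) * [p*0.953971 + (1-p)*0.000000] = 0.459611
  V(1,1) = exp(-r*dt) * [p*0.000000 + (1-p)*0.000000] = 0.000000
  V(0,0) = exp(-r*dt) * [p*0.459611 + (1-p)*0.000000] = 0.221435

Answer: Price = V(0,0) = 0.2214


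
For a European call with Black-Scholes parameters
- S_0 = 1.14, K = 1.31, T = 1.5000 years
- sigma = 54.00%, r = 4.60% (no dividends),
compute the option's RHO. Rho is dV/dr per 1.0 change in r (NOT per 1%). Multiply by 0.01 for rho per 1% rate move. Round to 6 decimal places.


Answer: Rho = 0.607470

Derivation:
d1 = 0.2248406672; d2 = -0.4365215633
phi(d1) = 0.3889847279; exp(-qT) = 1.0000000000; exp(-rT) = 0.9333266801
N(d2) = 0.3312291788
Rho = K*T*exp(-rT)*N(d2) = 1.3100 * 1.5000 * 0.9333266801 * 0.3312291788 = 0.607470


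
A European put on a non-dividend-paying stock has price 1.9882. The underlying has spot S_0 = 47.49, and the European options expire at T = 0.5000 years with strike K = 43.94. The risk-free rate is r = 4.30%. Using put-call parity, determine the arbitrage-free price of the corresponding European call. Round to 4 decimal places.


Answer: Call price = 6.4728

Derivation:
Put-call parity: C - P = S_0 * exp(-qT) - K * exp(-rT).
S_0 * exp(-qT) = 47.4900 * 1.00000000 = 47.49000000
K * exp(-rT) = 43.9400 * 0.97872948 = 43.00537324
C = P + S*exp(-qT) - K*exp(-rT)
C = 1.9882 + 47.49000000 - 43.00537324 = 6.4728


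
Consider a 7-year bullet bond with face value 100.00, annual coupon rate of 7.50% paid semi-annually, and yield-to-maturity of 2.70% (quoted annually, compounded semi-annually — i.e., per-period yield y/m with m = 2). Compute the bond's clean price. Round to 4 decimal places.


Coupon per period c = face * coupon_rate / m = 3.750000
Periods per year m = 2; per-period yield y/m = 0.013500
Number of cashflows N = 14
Cashflows (t years, CF_t, discount factor 1/(1+y/m)^(m*t), PV):
  t = 0.5000: CF_t = 3.750000, DF = 0.986680, PV = 3.700049
  t = 1.0000: CF_t = 3.750000, DF = 0.973537, PV = 3.650764
  t = 1.5000: CF_t = 3.750000, DF = 0.960569, PV = 3.602135
  t = 2.0000: CF_t = 3.750000, DF = 0.947774, PV = 3.554154
  t = 2.5000: CF_t = 3.750000, DF = 0.935150, PV = 3.506812
  t = 3.0000: CF_t = 3.750000, DF = 0.922694, PV = 3.460101
  t = 3.5000: CF_t = 3.750000, DF = 0.910403, PV = 3.414012
  t = 4.0000: CF_t = 3.750000, DF = 0.898276, PV = 3.368536
  t = 4.5000: CF_t = 3.750000, DF = 0.886311, PV = 3.323667
  t = 5.0000: CF_t = 3.750000, DF = 0.874505, PV = 3.279395
  t = 5.5000: CF_t = 3.750000, DF = 0.862857, PV = 3.235713
  t = 6.0000: CF_t = 3.750000, DF = 0.851363, PV = 3.192613
  t = 6.5000: CF_t = 3.750000, DF = 0.840023, PV = 3.150086
  t = 7.0000: CF_t = 103.750000, DF = 0.828834, PV = 85.991508
Price P = sum_t PV_t = 130.429545

Answer: Price = 130.4295


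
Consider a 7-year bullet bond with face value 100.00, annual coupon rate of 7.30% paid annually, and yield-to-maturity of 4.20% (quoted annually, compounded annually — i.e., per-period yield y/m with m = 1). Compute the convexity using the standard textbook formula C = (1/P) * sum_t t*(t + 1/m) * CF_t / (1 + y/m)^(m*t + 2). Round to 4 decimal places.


Coupon per period c = face * coupon_rate / m = 7.300000
Periods per year m = 1; per-period yield y/m = 0.042000
Number of cashflows N = 7
Cashflows (t years, CF_t, discount factor 1/(1+y/m)^(m*t), PV):
  t = 1.0000: CF_t = 7.300000, DF = 0.959693, PV = 7.005758
  t = 2.0000: CF_t = 7.300000, DF = 0.921010, PV = 6.723376
  t = 3.0000: CF_t = 7.300000, DF = 0.883887, PV = 6.452377
  t = 4.0000: CF_t = 7.300000, DF = 0.848260, PV = 6.192300
  t = 5.0000: CF_t = 7.300000, DF = 0.814069, PV = 5.942706
  t = 6.0000: CF_t = 7.300000, DF = 0.781257, PV = 5.703173
  t = 7.0000: CF_t = 107.300000, DF = 0.749766, PV = 80.449933
Price P = sum_t PV_t = 118.469624
Convexity numerator sum_t t*(t + 1/m) * CF_t / (1+y/m)^(m*t + 2):
  t = 1.0000: term = 12.904753
  t = 2.0000: term = 37.153800
  t = 3.0000: term = 71.312475
  t = 4.0000: term = 114.063460
  t = 5.0000: term = 164.198839
  t = 6.0000: term = 220.612644
  t = 7.0000: term = 4149.332888
Convexity = (1/P) * sum = 4769.578859 / 118.469624 = 40.259931

Answer: Convexity = 40.2599


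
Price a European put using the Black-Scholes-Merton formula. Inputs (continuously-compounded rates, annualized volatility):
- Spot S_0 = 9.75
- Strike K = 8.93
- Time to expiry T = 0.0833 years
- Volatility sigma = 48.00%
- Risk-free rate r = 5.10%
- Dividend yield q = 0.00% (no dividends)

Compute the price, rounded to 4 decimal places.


Answer: Price = 0.1953

Derivation:
d1 = (ln(S/K) + (r - q + 0.5*sigma^2) * T) / (sigma * sqrt(T)) = 0.73406980
d2 = d1 - sigma * sqrt(T) = 0.59553345
exp(-rT) = 0.99576071; exp(-qT) = 1.00000000
P = K * exp(-rT) * N(-d2) - S_0 * exp(-qT) * N(-d1)
N(-d1) = 0.23145310; N(-d2) = 0.27574347
P = 8.9300 * 0.99576071 * 0.27574347 - 9.7500 * 1.00000000 * 0.23145310 = 0.1953


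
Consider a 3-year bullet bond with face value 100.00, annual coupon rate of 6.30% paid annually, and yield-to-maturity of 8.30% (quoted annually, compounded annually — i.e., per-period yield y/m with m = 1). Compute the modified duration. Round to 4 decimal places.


Coupon per period c = face * coupon_rate / m = 6.300000
Periods per year m = 1; per-period yield y/m = 0.083000
Number of cashflows N = 3
Cashflows (t years, CF_t, discount factor 1/(1+y/m)^(m*t), PV):
  t = 1.0000: CF_t = 6.300000, DF = 0.923361, PV = 5.817175
  t = 2.0000: CF_t = 6.300000, DF = 0.852596, PV = 5.371352
  t = 3.0000: CF_t = 106.300000, DF = 0.787254, PV = 83.685053
Price P = sum_t PV_t = 94.873580
First compute Macaulay numerator sum_t t * PV_t:
  t * PV_t at t = 1.0000: 5.817175
  t * PV_t at t = 2.0000: 10.742705
  t * PV_t at t = 3.0000: 251.055158
Macaulay duration D = 267.615038 / 94.873580 = 2.820754
Modified duration = D / (1 + y/m) = 2.820754 / (1 + 0.083000) = 2.604574

Answer: Modified duration = 2.6046


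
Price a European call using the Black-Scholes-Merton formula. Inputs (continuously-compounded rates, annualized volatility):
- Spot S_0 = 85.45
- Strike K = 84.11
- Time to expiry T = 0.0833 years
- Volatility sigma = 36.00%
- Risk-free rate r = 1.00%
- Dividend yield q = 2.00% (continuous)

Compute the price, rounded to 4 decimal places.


d1 = (ln(S/K) + (r - q + 0.5*sigma^2) * T) / (sigma * sqrt(T)) = 0.19605717
d2 = d1 - sigma * sqrt(T) = 0.09215491
exp(-rT) = 0.99916735; exp(-qT) = 0.99833539
C = S_0 * exp(-qT) * N(d1) - K * exp(-rT) * N(d2)
N(d1) = 0.57771729; N(d2) = 0.53671252
C = 85.4500 * 0.99833539 * 0.57771729 - 84.1100 * 0.99916735 * 0.53671252 = 4.1785

Answer: Price = 4.1785


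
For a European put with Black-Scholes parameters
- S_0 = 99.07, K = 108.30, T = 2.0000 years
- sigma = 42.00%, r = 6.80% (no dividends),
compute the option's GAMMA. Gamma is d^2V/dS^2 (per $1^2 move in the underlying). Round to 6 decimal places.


Answer: Gamma = 0.006317

Derivation:
d1 = 0.3759813310; d2 = -0.2179883651
phi(d1) = 0.3717180977; exp(-qT) = 1.0000000000; exp(-rT) = 0.8728426325
Gamma = exp(-qT) * phi(d1) / (S * sigma * sqrt(T)) = 1.0000000000 * 0.3717180977 / (99.0700 * 0.4200 * 1.4142135624) = 0.006317


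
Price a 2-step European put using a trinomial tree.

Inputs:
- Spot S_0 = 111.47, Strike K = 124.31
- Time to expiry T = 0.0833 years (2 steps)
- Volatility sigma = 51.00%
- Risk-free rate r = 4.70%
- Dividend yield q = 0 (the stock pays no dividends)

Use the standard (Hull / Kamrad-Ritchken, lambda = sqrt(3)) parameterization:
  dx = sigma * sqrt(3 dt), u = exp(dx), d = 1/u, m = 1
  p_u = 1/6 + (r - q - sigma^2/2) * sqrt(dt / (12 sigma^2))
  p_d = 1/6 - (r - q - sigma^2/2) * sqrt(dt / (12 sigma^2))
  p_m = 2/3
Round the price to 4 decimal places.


Answer: Price = V(0,0) = 15.1445

Derivation:
dt = T/N = 0.041650; dx = sigma*sqrt(3*dt) = 0.180276
u = exp(dx) = 1.197548; d = 1/u = 0.835040
p_u = 0.157073, p_m = 0.666667, p_d = 0.176260
Discount per step: exp(-r*dt) = 0.998044
Stock lattice S(k, j) with j the centered position index:
  k=0: S(0,+0) = 111.4700
  k=1: S(1,-1) = 93.0819; S(1,+0) = 111.4700; S(1,+1) = 133.4907
  k=2: S(2,-2) = 77.7270; S(2,-1) = 93.0819; S(2,+0) = 111.4700; S(2,+1) = 133.4907; S(2,+2) = 159.8615
Terminal payoffs V(N, j) = max(K - S_T, 0):
  V(2,-2) = 46.582962; V(2,-1) = 31.228139; V(2,+0) = 12.840000; V(2,+1) = 0.000000; V(2,+2) = 0.000000
Backward induction: V(k, j) = exp(-r*dt) * [p_u * V(k+1, j+1) + p_m * V(k+1, j) + p_d * V(k+1, j-1)]
  V(1,-1) = exp(-r*dt) * [p_u*12.840000 + p_m*31.228139 + p_d*46.582962] = 30.985591
  V(1,+0) = exp(-r*dt) * [p_u*0.000000 + p_m*12.840000 + p_d*31.228139] = 14.036779
  V(1,+1) = exp(-r*dt) * [p_u*0.000000 + p_m*0.000000 + p_d*12.840000] = 2.258757
  V(0,+0) = exp(-r*dt) * [p_u*2.258757 + p_m*14.036779 + p_d*30.985591] = 15.144499


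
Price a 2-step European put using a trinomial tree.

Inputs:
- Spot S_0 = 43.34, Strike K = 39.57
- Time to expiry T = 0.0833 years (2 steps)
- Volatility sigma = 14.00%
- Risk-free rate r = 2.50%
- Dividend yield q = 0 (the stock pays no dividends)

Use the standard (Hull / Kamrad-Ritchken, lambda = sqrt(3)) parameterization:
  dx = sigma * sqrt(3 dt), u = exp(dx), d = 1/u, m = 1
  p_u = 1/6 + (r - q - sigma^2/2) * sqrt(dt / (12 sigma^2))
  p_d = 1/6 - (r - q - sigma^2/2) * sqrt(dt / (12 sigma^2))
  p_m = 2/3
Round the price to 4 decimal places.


dt = T/N = 0.041650; dx = sigma*sqrt(3*dt) = 0.049488
u = exp(dx) = 1.050733; d = 1/u = 0.951717
p_u = 0.173063, p_m = 0.666667, p_d = 0.160270
Discount per step: exp(-r*dt) = 0.998959
Stock lattice S(k, j) with j the centered position index:
  k=0: S(0,+0) = 43.3400
  k=1: S(1,-1) = 41.2474; S(1,+0) = 43.3400; S(1,+1) = 45.5387
  k=2: S(2,-2) = 39.2559; S(2,-1) = 41.2474; S(2,+0) = 43.3400; S(2,+1) = 45.5387; S(2,+2) = 47.8490
Terminal payoffs V(N, j) = max(K - S_T, 0):
  V(2,-2) = 0.314135; V(2,-1) = 0.000000; V(2,+0) = 0.000000; V(2,+1) = 0.000000; V(2,+2) = 0.000000
Backward induction: V(k, j) = exp(-r*dt) * [p_u * V(k+1, j+1) + p_m * V(k+1, j) + p_d * V(k+1, j-1)]
  V(1,-1) = exp(-r*dt) * [p_u*0.000000 + p_m*0.000000 + p_d*0.314135] = 0.050294
  V(1,+0) = exp(-r*dt) * [p_u*0.000000 + p_m*0.000000 + p_d*0.000000] = 0.000000
  V(1,+1) = exp(-r*dt) * [p_u*0.000000 + p_m*0.000000 + p_d*0.000000] = 0.000000
  V(0,+0) = exp(-r*dt) * [p_u*0.000000 + p_m*0.000000 + p_d*0.050294] = 0.008052

Answer: Price = V(0,0) = 0.0081
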